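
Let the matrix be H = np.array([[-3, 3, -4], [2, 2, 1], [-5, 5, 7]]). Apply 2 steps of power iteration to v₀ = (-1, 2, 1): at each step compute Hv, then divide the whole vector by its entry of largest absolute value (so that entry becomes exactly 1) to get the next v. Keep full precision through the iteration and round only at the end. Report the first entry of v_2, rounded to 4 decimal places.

-0.6528

Hv0 = (5.00000, 3.00000, 22.00000); divide by 22.00000 → v1 = (0.22727, 0.13636, 1.00000)
Hv1 = (-4.27273, 1.72727, 6.54545); divide by 6.54545 → v2 = (-0.65278, 0.26389, 1.00000)
Requested entry of v2: -94/144 = -0.6528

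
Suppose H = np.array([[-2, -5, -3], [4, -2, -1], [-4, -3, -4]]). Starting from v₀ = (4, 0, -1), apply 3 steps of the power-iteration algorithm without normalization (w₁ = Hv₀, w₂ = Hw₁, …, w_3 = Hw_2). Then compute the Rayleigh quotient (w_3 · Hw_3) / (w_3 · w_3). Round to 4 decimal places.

-5.1791

w1 = Hv₀ = ((-2)·4 + (-5)·0 + (-3)·(-1); 4·4 + (-2)·0 + (-1)·(-1); (-4)·4 + (-3)·0 + (-4)·(-1)) = (-5, 17, -12)
w2 = Hw1 = ((-2)·(-5) + (-5)·17 + (-3)·(-12); 4·(-5) + (-2)·17 + (-1)·(-12); (-4)·(-5) + (-3)·17 + (-4)·(-12)) = (-39, -42, 17)
w3 = Hw2 = (237, -89, 214)
Hw3 = (-671, 912, -1537)
w3·Hw3 = 237·(-671) + (-89)·912 + 214·(-1537) = -569113; w3·w3 = 237·237 + (-89)·(-89) + 214·214 = 109886
λ ≈ -569113/109886 = -5.1791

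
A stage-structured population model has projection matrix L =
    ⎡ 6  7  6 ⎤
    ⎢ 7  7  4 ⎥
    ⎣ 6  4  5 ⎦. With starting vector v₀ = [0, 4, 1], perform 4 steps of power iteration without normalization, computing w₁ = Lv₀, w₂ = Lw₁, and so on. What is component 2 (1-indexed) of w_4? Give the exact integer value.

165284

w1 = Lv₀ = (34, 32, 21)
w2 = Lw1 = (554, 546, 437)
w3 = Lw2 = (9768, 9448, 7693)
w4 = Lw3 = (170902, 165284, 134865)
The requested component of w4 is 165284.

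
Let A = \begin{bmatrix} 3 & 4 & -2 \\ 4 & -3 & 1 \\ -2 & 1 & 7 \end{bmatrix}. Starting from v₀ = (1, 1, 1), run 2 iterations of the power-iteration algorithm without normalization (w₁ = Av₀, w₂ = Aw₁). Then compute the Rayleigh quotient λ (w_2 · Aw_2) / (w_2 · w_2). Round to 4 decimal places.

λ ≈ 5.2946

w1 = Av₀ = (5, 2, 6)
w2 = Aw1 = (11, 20, 34)
Aw2 = (45, 18, 236)
w2·Aw2 = 11·45 + 20·18 + 34·236 = 8879; w2·w2 = 11·11 + 20·20 + 34·34 = 1677
λ ≈ 8879/1677 = 5.2946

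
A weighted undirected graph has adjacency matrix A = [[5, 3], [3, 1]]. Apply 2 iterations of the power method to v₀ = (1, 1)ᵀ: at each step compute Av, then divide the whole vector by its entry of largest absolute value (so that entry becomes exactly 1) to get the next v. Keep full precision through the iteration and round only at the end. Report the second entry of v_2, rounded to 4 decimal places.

Av0 = (8.00000, 4.00000); divide by 8.00000 → v1 = (1.00000, 0.50000)
Av1 = (6.50000, 3.50000); divide by 6.50000 → v2 = (1.00000, 0.53846)
Requested entry of v2: 28/52 = 0.5385

0.5385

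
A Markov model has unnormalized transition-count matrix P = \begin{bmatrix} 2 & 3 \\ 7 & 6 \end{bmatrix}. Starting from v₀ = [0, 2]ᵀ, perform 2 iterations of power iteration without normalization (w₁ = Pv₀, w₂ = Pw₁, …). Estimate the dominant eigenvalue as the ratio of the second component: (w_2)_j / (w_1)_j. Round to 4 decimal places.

w1 = Pv₀ = (2·0 + 3·2; 7·0 + 6·2) = (6, 12)
w2 = Pw1 = (2·6 + 3·12; 7·6 + 6·12) = (48, 114)
Ratio at component: 114 / 12 = 9.5000

9.5000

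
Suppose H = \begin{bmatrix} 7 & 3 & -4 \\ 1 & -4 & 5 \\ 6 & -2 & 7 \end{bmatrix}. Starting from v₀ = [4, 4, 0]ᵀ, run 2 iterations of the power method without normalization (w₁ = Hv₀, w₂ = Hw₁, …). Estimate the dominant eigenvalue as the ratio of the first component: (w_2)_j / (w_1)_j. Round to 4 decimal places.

w1 = Hv₀ = (7·4 + 3·4 + (-4)·0; 1·4 + (-4)·4 + 5·0; 6·4 + (-2)·4 + 7·0) = (40, -12, 16)
w2 = Hw1 = (7·40 + 3·(-12) + (-4)·16; 1·40 + (-4)·(-12) + 5·16; 6·40 + (-2)·(-12) + 7·16) = (180, 168, 376)
Ratio at component: 180 / 40 = 4.5000

4.5000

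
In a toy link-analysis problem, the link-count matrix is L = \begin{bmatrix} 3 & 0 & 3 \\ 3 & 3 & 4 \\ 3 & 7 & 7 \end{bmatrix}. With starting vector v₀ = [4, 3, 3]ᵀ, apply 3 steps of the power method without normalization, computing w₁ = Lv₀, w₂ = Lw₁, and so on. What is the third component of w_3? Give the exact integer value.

w1 = Lv₀ = (3·4 + 0·3 + 3·3; 3·4 + 3·3 + 4·3; 3·4 + 7·3 + 7·3) = (21, 33, 54)
w2 = Lw1 = (3·21 + 0·33 + 3·54; 3·21 + 3·33 + 4·54; 3·21 + 7·33 + 7·54) = (225, 378, 672)
w3 = Lw2 = (2691, 4497, 8025)
The requested component of w3 is 8025.

8025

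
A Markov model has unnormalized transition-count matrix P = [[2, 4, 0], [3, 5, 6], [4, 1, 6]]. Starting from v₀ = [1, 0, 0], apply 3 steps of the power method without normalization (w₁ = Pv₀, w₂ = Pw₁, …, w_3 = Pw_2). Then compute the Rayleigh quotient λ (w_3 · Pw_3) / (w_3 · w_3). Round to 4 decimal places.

λ ≈ 10.3494

w1 = Pv₀ = (2·1 + 4·0 + 0·0; 3·1 + 5·0 + 6·0; 4·1 + 1·0 + 6·0) = (2, 3, 4)
w2 = Pw1 = (2·2 + 4·3 + 0·4; 3·2 + 5·3 + 6·4; 4·2 + 1·3 + 6·4) = (16, 45, 35)
w3 = Pw2 = (212, 483, 319)
Pw3 = (2356, 4965, 3245)
w3·Pw3 = 212·2356 + 483·4965 + 319·3245 = 3932722; w3·w3 = 212·212 + 483·483 + 319·319 = 379994
λ ≈ 3932722/379994 = 10.3494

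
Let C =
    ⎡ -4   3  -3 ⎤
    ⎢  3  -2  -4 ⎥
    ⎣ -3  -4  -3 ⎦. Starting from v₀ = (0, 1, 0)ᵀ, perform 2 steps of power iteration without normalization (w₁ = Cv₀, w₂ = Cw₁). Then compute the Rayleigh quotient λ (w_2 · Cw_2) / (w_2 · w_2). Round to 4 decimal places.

w1 = Cv₀ = ((-4)·0 + 3·1 + (-3)·0; 3·0 + (-2)·1 + (-4)·0; (-3)·0 + (-4)·1 + (-3)·0) = (3, -2, -4)
w2 = Cw1 = ((-4)·3 + 3·(-2) + (-3)·(-4); 3·3 + (-2)·(-2) + (-4)·(-4); (-3)·3 + (-4)·(-2) + (-3)·(-4)) = (-6, 29, 11)
Cw2 = (78, -120, -131)
w2·Cw2 = (-6)·78 + 29·(-120) + 11·(-131) = -5389; w2·w2 = (-6)·(-6) + 29·29 + 11·11 = 998
λ ≈ -5389/998 = -5.3998

λ ≈ -5.3998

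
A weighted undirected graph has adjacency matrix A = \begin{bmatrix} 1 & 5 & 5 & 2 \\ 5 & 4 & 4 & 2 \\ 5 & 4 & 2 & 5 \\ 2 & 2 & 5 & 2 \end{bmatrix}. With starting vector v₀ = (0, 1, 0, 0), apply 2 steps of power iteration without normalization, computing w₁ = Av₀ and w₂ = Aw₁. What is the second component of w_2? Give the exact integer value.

w1 = Av₀ = (1·0 + 5·1 + 5·0 + 2·0; 5·0 + 4·1 + 4·0 + 2·0; 5·0 + 4·1 + 2·0 + 5·0; 2·0 + 2·1 + 5·0 + 2·0) = (5, 4, 4, 2)
w2 = Aw1 = (1·5 + 5·4 + 5·4 + 2·2; 5·5 + 4·4 + 4·4 + 2·2; 5·5 + 4·4 + 2·4 + 5·2; 2·5 + 2·4 + 5·4 + 2·2) = (49, 61, 59, 42)
The requested component of w2 is 61.

61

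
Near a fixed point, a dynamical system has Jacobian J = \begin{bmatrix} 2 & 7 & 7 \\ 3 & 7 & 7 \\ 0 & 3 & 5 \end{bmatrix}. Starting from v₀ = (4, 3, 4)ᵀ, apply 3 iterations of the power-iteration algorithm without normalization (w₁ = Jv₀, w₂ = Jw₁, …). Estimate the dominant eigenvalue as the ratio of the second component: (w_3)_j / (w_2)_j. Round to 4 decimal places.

w1 = Jv₀ = (2·4 + 7·3 + 7·4; 3·4 + 7·3 + 7·4; 0·4 + 3·3 + 5·4) = (57, 61, 29)
w2 = Jw1 = (2·57 + 7·61 + 7·29; 3·57 + 7·61 + 7·29; 0·57 + 3·61 + 5·29) = (744, 801, 328)
w3 = Jw2 = (9391, 10135, 4043)
Ratio at component: 10135 / 801 = 12.6529

λ ≈ 12.6529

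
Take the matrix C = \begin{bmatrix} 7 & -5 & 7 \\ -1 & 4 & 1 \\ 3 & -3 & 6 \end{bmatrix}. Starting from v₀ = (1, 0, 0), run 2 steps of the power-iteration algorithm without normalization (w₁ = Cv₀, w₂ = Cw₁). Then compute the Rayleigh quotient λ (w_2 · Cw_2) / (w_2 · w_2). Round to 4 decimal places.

11.5372

w1 = Cv₀ = (7, -1, 3)
w2 = Cw1 = (75, -8, 42)
Cw2 = (859, -65, 501)
w2·Cw2 = 75·859 + (-8)·(-65) + 42·501 = 85987; w2·w2 = 75·75 + (-8)·(-8) + 42·42 = 7453
λ ≈ 85987/7453 = 11.5372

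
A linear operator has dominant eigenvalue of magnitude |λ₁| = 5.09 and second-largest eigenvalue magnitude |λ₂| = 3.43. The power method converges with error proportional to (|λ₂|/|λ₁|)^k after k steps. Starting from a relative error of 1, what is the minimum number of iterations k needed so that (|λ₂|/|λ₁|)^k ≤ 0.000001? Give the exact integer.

36

|λ₂/λ₁| = 3.43/5.09 = 0.67387
Need k ≥ ln(0.000001) / ln(0.67387) = -13.8155 / -0.3947 ≈ 35.001
Smallest integer k satisfying the bound: 36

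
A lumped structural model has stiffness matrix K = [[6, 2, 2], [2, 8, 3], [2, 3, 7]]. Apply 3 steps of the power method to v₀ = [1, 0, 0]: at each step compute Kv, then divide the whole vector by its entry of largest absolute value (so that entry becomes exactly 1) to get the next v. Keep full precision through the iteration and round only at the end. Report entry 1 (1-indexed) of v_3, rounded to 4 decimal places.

Kv0 = (6.00000, 2.00000, 2.00000); divide by 6.00000 → v1 = (1.00000, 0.33333, 0.33333)
Kv1 = (7.33333, 5.66667, 5.33333); divide by 7.33333 → v2 = (1.00000, 0.77273, 0.72727)
Kv2 = (9.00000, 10.36364, 9.40909); divide by 10.36364 → v3 = (0.86842, 1.00000, 0.90789)
Requested entry of v3: 396/456 = 0.8684

0.8684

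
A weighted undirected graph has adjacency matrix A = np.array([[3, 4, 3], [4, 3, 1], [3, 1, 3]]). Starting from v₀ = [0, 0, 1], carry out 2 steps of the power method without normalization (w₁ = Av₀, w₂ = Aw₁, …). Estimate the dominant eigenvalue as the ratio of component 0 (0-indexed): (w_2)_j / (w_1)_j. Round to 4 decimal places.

w1 = Av₀ = (3, 1, 3)
w2 = Aw1 = (22, 18, 19)
Ratio at component: 22 / 3 = 7.3333

λ ≈ 7.3333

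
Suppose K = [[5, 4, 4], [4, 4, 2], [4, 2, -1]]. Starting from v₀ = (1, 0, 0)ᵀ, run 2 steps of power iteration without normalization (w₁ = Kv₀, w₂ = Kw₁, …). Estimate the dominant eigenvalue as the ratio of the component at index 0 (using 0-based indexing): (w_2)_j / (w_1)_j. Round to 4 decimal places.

w1 = Kv₀ = (5·1 + 4·0 + 4·0; 4·1 + 4·0 + 2·0; 4·1 + 2·0 + (-1)·0) = (5, 4, 4)
w2 = Kw1 = (5·5 + 4·4 + 4·4; 4·5 + 4·4 + 2·4; 4·5 + 2·4 + (-1)·4) = (57, 44, 24)
Ratio at component: 57 / 5 = 11.4000

λ ≈ 11.4000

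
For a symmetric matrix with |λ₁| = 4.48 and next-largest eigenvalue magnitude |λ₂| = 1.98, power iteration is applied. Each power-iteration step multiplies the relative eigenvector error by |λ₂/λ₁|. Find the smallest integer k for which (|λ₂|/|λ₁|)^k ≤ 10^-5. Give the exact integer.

15

|λ₂/λ₁| = 1.98/4.48 = 0.44196
Need k ≥ ln(10^-5) / ln(0.44196) = -11.5129 / -0.8165 ≈ 14.100
Smallest integer k satisfying the bound: 15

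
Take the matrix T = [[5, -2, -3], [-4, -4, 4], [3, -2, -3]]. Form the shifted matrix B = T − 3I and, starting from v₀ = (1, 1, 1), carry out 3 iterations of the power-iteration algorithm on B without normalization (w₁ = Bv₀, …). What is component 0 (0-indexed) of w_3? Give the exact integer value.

-141

B = T − 3I has rows (2, -2, -3); (-4, -7, 4); (3, -2, -6)
w1 = Bv₀ = (-3, -7, -5)
w2 = Bw1 = (23, 41, 35)
w3 = Bw2 = (-141, -239, -223)
Requested component of w3: -141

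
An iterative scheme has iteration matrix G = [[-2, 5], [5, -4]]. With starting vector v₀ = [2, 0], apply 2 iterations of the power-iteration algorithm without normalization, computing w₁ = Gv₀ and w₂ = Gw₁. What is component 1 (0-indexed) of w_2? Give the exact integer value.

w1 = Gv₀ = (-4, 10)
w2 = Gw1 = (58, -60)
The requested component of w2 is -60.

-60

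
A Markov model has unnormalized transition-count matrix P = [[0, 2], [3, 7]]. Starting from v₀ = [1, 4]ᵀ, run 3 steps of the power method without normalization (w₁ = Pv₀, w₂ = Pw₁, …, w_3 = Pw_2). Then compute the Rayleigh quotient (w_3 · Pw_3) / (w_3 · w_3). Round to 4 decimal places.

λ ≈ 7.7720

w1 = Pv₀ = (8, 31)
w2 = Pw1 = (62, 241)
w3 = Pw2 = (482, 1873)
Pw3 = (3746, 14557)
w3·Pw3 = 482·3746 + 1873·14557 = 29070833; w3·w3 = 482·482 + 1873·1873 = 3740453
λ ≈ 29070833/3740453 = 7.7720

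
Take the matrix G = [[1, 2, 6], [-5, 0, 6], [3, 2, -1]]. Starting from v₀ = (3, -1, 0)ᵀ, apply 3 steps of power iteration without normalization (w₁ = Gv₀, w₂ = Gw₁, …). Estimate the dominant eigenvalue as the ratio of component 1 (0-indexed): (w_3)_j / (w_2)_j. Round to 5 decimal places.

w1 = Gv₀ = (1, -15, 7)
w2 = Gw1 = (13, 37, -34)
w3 = Gw2 = (-117, -269, 147)
Ratio at component: -269 / 37 = -7.27027

-7.27027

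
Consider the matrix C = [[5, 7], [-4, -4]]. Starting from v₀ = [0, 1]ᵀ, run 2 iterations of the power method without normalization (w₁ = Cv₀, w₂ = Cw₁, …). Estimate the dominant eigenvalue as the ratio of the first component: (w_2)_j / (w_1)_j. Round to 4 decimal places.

w1 = Cv₀ = (7, -4)
w2 = Cw1 = (7, -12)
Ratio at component: 7 / 7 = 1.0000

1.0000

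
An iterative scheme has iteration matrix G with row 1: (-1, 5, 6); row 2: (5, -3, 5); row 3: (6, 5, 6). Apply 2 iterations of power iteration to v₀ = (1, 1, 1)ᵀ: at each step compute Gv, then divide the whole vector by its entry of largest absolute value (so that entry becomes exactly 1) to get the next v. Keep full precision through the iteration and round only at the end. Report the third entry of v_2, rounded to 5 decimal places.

1.00000

Gv0 = (10.000000, 7.000000, 17.000000); divide by 17.000000 → v1 = (0.588235, 0.411765, 1.000000)
Gv1 = (7.470588, 6.705882, 11.588235); divide by 11.588235 → v2 = (0.644670, 0.578680, 1.000000)
Requested entry of v2: 197/197 = 1.00000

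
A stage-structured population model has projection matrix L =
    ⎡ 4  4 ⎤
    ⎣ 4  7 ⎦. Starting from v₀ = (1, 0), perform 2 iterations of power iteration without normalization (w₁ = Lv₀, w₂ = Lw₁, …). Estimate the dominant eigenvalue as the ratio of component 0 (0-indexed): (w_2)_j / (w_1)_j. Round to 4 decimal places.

λ ≈ 8.0000

w1 = Lv₀ = (4·1 + 4·0; 4·1 + 7·0) = (4, 4)
w2 = Lw1 = (4·4 + 4·4; 4·4 + 7·4) = (32, 44)
Ratio at component: 32 / 4 = 8.0000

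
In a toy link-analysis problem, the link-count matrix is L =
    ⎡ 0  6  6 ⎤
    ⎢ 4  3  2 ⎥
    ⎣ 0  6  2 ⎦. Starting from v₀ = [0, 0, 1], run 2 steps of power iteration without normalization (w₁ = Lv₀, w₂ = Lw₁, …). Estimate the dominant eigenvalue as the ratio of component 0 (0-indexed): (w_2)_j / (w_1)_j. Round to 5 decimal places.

w1 = Lv₀ = (6, 2, 2)
w2 = Lw1 = (24, 34, 16)
Ratio at component: 24 / 6 = 4.00000

4.00000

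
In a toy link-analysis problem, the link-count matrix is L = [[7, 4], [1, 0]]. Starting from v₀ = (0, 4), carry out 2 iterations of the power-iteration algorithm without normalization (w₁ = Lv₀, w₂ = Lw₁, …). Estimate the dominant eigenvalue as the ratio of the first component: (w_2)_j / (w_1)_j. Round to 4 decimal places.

λ ≈ 7.0000

w1 = Lv₀ = (7·0 + 4·4; 1·0 + 0·4) = (16, 0)
w2 = Lw1 = (7·16 + 4·0; 1·16 + 0·0) = (112, 16)
Ratio at component: 112 / 16 = 7.0000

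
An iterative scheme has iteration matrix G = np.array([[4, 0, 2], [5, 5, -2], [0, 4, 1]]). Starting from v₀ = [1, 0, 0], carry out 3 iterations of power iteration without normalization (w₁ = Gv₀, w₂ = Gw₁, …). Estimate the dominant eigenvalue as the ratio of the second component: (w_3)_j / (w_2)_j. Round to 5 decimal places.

w1 = Gv₀ = (4·1 + 0·0 + 2·0; 5·1 + 5·0 + (-2)·0; 0·1 + 4·0 + 1·0) = (4, 5, 0)
w2 = Gw1 = (4·4 + 0·5 + 2·0; 5·4 + 5·5 + (-2)·0; 0·4 + 4·5 + 1·0) = (16, 45, 20)
w3 = Gw2 = (104, 265, 200)
Ratio at component: 265 / 45 = 5.88889

5.88889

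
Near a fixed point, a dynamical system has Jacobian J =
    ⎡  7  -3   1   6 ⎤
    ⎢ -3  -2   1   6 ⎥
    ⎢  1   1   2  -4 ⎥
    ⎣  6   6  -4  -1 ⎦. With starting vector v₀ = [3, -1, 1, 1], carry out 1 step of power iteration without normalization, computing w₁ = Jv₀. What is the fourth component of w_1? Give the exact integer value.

7

w1 = Jv₀ = (7·3 + (-3)·(-1) + 1·1 + 6·1; (-3)·3 + (-2)·(-1) + 1·1 + 6·1; 1·3 + 1·(-1) + 2·1 + (-4)·1; 6·3 + 6·(-1) + (-4)·1 + (-1)·1) = (31, 0, 0, 7)
The requested component of w1 is 7.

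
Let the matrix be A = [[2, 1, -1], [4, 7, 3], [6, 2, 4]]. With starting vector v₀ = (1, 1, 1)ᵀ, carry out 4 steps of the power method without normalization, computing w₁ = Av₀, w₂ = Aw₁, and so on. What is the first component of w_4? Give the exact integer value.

w1 = Av₀ = (2·1 + 1·1 + (-1)·1; 4·1 + 7·1 + 3·1; 6·1 + 2·1 + 4·1) = (2, 14, 12)
w2 = Aw1 = (2·2 + 1·14 + (-1)·12; 4·2 + 7·14 + 3·12; 6·2 + 2·14 + 4·12) = (6, 142, 88)
w3 = Aw2 = (66, 1282, 672)
w4 = Aw3 = (742, 11254, 5648)
The requested component of w4 is 742.

742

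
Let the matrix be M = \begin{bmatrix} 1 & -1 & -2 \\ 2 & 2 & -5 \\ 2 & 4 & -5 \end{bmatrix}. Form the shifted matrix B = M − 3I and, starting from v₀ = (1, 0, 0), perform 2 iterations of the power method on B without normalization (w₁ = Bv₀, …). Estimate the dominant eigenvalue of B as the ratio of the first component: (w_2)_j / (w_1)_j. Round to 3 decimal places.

B = M − 3I has rows (-2, -1, -2); (2, -1, -5); (2, 4, -8)
w1 = Bv₀ = ((-2)·1 + (-1)·0 + (-2)·0; 2·1 + (-1)·0 + (-5)·0; 2·1 + 4·0 + (-8)·0) = (-2, 2, 2)
w2 = Bw1 = ((-2)·(-2) + (-1)·2 + (-2)·2; 2·(-2) + (-1)·2 + (-5)·2; 2·(-2) + 4·2 + (-8)·2) = (-2, -16, -12)
Ratio: -2/-2 = 1.000

μ ≈ 1.000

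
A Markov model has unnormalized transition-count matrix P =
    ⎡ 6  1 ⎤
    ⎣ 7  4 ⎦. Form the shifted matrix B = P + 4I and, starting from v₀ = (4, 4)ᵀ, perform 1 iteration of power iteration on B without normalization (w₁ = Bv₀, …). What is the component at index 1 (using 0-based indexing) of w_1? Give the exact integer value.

60

B = P + 4I has rows (10, 1); (7, 8)
w1 = Bv₀ = (10·4 + 1·4; 7·4 + 8·4) = (44, 60)
Requested component of w1: 60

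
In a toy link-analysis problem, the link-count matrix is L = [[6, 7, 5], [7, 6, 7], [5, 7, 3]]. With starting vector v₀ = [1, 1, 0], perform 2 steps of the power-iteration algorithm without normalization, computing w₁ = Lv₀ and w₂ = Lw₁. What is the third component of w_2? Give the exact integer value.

w1 = Lv₀ = (13, 13, 12)
w2 = Lw1 = (229, 253, 192)
The requested component of w2 is 192.

192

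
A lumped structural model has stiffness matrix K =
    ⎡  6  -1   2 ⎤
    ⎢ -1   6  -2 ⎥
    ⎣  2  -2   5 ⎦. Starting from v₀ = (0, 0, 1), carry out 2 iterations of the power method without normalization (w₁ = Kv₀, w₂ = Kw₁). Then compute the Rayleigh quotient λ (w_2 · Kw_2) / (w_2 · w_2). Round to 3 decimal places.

λ ≈ 8.855

w1 = Kv₀ = (6·0 + (-1)·0 + 2·1; (-1)·0 + 6·0 + (-2)·1; 2·0 + (-2)·0 + 5·1) = (2, -2, 5)
w2 = Kw1 = (6·2 + (-1)·(-2) + 2·5; (-1)·2 + 6·(-2) + (-2)·5; 2·2 + (-2)·(-2) + 5·5) = (24, -24, 33)
Kw2 = (234, -234, 261)
w2·Kw2 = 24·234 + (-24)·(-234) + 33·261 = 19845; w2·w2 = 24·24 + (-24)·(-24) + 33·33 = 2241
λ ≈ 19845/2241 = 8.855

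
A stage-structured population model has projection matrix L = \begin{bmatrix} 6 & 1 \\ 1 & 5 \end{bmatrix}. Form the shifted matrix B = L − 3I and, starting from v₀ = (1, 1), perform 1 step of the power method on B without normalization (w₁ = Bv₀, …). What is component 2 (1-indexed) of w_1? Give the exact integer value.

3

B = L − 3I has rows (3, 1); (1, 2)
w1 = Bv₀ = (4, 3)
Requested component of w1: 3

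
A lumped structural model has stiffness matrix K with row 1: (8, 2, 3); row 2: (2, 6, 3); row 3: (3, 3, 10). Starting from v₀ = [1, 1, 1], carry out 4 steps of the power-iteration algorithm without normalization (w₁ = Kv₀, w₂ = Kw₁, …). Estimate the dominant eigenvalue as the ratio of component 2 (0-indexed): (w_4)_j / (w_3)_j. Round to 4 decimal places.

w1 = Kv₀ = (8·1 + 2·1 + 3·1; 2·1 + 6·1 + 3·1; 3·1 + 3·1 + 10·1) = (13, 11, 16)
w2 = Kw1 = (8·13 + 2·11 + 3·16; 2·13 + 6·11 + 3·16; 3·13 + 3·11 + 10·16) = (174, 140, 232)
w3 = Kw2 = (2368, 1884, 3262)
w4 = Kw3 = (32498, 25826, 45376)
Ratio at component: 45376 / 3262 = 13.9105

λ ≈ 13.9105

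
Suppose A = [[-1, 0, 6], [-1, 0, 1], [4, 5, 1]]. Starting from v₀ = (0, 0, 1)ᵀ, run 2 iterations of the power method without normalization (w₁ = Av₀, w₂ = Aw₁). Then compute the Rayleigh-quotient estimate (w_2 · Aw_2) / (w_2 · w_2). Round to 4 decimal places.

w1 = Av₀ = ((-1)·0 + 0·0 + 6·1; (-1)·0 + 0·0 + 1·1; 4·0 + 5·0 + 1·1) = (6, 1, 1)
w2 = Aw1 = ((-1)·6 + 0·1 + 6·1; (-1)·6 + 0·1 + 1·1; 4·6 + 5·1 + 1·1) = (0, -5, 30)
Aw2 = (180, 30, 5)
w2·Aw2 = 0·180 + (-5)·30 + 30·5 = 0; w2·w2 = 0·0 + (-5)·(-5) + 30·30 = 925
λ ≈ 0/925 = 0.0000

0.0000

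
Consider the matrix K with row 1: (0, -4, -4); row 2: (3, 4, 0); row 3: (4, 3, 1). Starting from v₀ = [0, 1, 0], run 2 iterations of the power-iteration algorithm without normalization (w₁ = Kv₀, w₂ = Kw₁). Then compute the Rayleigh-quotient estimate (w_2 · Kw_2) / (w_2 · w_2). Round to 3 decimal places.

λ ≈ 0.206

w1 = Kv₀ = (0·0 + (-4)·1 + (-4)·0; 3·0 + 4·1 + 0·0; 4·0 + 3·1 + 1·0) = (-4, 4, 3)
w2 = Kw1 = (0·(-4) + (-4)·4 + (-4)·3; 3·(-4) + 4·4 + 0·3; 4·(-4) + 3·4 + 1·3) = (-28, 4, -1)
Kw2 = (-12, -68, -101)
w2·Kw2 = (-28)·(-12) + 4·(-68) + (-1)·(-101) = 165; w2·w2 = (-28)·(-28) + 4·4 + (-1)·(-1) = 801
λ ≈ 165/801 = 0.206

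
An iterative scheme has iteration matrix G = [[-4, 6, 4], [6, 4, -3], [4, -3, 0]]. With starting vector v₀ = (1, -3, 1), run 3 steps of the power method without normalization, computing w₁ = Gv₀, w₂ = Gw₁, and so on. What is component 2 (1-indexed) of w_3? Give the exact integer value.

-177

w1 = Gv₀ = (-18, -9, 13)
w2 = Gw1 = (70, -183, -45)
w3 = Gw2 = (-1558, -177, 829)
The requested component of w3 is -177.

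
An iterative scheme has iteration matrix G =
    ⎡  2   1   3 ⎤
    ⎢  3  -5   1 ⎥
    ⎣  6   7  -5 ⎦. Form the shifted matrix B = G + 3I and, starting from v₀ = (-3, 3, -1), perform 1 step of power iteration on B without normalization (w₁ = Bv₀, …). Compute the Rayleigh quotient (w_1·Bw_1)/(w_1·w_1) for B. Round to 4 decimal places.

0.4111

B = G + 3I has rows (5, 1, 3); (3, -2, 1); (6, 7, -2)
w1 = Bv₀ = (5·(-3) + 1·3 + 3·(-1); 3·(-3) + (-2)·3 + 1·(-1); 6·(-3) + 7·3 + (-2)·(-1)) = (-15, -16, 5)
Bw1 = (-76, -8, -212)
w1·Bw1 = 208; w1·w1 = 506; μ ≈ 208/506 = 0.4111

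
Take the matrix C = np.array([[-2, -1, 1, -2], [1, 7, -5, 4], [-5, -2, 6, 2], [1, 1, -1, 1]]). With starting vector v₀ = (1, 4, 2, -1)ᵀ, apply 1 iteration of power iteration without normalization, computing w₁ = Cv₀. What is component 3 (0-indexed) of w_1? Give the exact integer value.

w1 = Cv₀ = (-2, 15, -3, 2)
The requested component of w1 is 2.

2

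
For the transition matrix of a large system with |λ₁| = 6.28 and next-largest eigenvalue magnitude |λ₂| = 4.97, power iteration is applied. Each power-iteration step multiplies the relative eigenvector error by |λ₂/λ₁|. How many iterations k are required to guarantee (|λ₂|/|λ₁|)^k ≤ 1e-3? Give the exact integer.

30

|λ₂/λ₁| = 4.97/6.28 = 0.79140
Need k ≥ ln(1e-3) / ln(0.79140) = -6.9078 / -0.2340 ≈ 29.527
Smallest integer k satisfying the bound: 30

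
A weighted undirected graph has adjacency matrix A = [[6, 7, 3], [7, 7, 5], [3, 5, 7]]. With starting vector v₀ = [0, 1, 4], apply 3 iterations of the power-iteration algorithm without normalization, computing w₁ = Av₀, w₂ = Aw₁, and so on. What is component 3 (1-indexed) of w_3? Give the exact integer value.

6602

w1 = Av₀ = (6·0 + 7·1 + 3·4; 7·0 + 7·1 + 5·4; 3·0 + 5·1 + 7·4) = (19, 27, 33)
w2 = Aw1 = (6·19 + 7·27 + 3·33; 7·19 + 7·27 + 5·33; 3·19 + 5·27 + 7·33) = (402, 487, 423)
w3 = Aw2 = (7090, 8338, 6602)
The requested component of w3 is 6602.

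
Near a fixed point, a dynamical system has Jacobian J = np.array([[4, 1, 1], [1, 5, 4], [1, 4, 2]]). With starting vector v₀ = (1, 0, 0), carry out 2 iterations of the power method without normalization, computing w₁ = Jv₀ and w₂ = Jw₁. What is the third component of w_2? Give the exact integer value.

w1 = Jv₀ = (4·1 + 1·0 + 1·0; 1·1 + 5·0 + 4·0; 1·1 + 4·0 + 2·0) = (4, 1, 1)
w2 = Jw1 = (4·4 + 1·1 + 1·1; 1·4 + 5·1 + 4·1; 1·4 + 4·1 + 2·1) = (18, 13, 10)
The requested component of w2 is 10.

10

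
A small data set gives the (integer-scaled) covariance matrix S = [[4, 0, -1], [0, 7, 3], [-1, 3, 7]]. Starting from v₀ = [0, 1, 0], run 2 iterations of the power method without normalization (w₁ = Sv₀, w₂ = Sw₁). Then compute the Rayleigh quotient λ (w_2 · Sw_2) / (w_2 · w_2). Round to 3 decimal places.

w1 = Sv₀ = (4·0 + 0·1 + (-1)·0; 0·0 + 7·1 + 3·0; (-1)·0 + 3·1 + 7·0) = (0, 7, 3)
w2 = Sw1 = (4·0 + 0·7 + (-1)·3; 0·0 + 7·7 + 3·3; (-1)·0 + 3·7 + 7·3) = (-3, 58, 42)
Sw2 = (-54, 532, 471)
w2·Sw2 = (-3)·(-54) + 58·532 + 42·471 = 50800; w2·w2 = (-3)·(-3) + 58·58 + 42·42 = 5137
λ ≈ 50800/5137 = 9.889

9.889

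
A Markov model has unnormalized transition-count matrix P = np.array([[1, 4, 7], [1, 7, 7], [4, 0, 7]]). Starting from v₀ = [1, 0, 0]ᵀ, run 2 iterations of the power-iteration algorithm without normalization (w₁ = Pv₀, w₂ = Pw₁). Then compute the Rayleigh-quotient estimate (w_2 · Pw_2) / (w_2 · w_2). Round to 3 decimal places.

w1 = Pv₀ = (1, 1, 4)
w2 = Pw1 = (33, 36, 32)
Pw2 = (401, 509, 356)
w2·Pw2 = 33·401 + 36·509 + 32·356 = 42949; w2·w2 = 33·33 + 36·36 + 32·32 = 3409
λ ≈ 42949/3409 = 12.599

12.599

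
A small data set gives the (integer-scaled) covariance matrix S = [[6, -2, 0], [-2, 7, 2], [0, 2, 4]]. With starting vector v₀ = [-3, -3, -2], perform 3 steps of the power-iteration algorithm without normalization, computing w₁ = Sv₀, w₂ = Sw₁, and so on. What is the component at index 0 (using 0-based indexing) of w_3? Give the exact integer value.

70

w1 = Sv₀ = (6·(-3) + (-2)·(-3) + 0·(-2); (-2)·(-3) + 7·(-3) + 2·(-2); 0·(-3) + 2·(-3) + 4·(-2)) = (-12, -19, -14)
w2 = Sw1 = (6·(-12) + (-2)·(-19) + 0·(-14); (-2)·(-12) + 7·(-19) + 2·(-14); 0·(-12) + 2·(-19) + 4·(-14)) = (-34, -137, -94)
w3 = Sw2 = (70, -1079, -650)
The requested component of w3 is 70.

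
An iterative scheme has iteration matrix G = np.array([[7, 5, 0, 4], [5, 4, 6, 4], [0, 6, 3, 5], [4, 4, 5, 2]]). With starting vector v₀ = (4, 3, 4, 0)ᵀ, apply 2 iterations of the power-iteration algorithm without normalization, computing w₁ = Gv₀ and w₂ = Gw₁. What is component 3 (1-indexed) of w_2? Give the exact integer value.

w1 = Gv₀ = (43, 56, 30, 48)
w2 = Gw1 = (773, 811, 666, 642)
The requested component of w2 is 666.

666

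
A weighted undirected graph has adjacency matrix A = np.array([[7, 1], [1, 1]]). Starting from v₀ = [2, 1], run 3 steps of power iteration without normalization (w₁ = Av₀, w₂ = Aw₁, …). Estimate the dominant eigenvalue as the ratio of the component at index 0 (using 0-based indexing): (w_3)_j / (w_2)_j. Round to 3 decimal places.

w1 = Av₀ = (15, 3)
w2 = Aw1 = (108, 18)
w3 = Aw2 = (774, 126)
Ratio at component: 774 / 108 = 7.167

λ ≈ 7.167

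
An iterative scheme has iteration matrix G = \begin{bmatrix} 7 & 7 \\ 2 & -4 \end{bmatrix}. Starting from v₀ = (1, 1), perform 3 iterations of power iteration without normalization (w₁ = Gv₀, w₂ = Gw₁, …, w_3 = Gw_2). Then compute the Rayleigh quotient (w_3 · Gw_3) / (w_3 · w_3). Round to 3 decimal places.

w1 = Gv₀ = (14, -2)
w2 = Gw1 = (84, 36)
w3 = Gw2 = (840, 24)
Gw3 = (6048, 1584)
w3·Gw3 = 840·6048 + 24·1584 = 5118336; w3·w3 = 840·840 + 24·24 = 706176
λ ≈ 5118336/706176 = 7.248

λ ≈ 7.248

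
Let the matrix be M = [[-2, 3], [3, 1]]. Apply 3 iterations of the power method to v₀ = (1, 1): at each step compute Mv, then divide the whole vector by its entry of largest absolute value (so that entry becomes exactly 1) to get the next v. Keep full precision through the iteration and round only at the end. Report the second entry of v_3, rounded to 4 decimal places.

Mv0 = (1.00000, 4.00000); divide by 4.00000 → v1 = (0.25000, 1.00000)
Mv1 = (2.50000, 1.75000); divide by 2.50000 → v2 = (1.00000, 0.70000)
Mv2 = (0.10000, 3.70000); divide by 3.70000 → v3 = (0.02703, 1.00000)
Requested entry of v3: 37/37 = 1.0000

1.0000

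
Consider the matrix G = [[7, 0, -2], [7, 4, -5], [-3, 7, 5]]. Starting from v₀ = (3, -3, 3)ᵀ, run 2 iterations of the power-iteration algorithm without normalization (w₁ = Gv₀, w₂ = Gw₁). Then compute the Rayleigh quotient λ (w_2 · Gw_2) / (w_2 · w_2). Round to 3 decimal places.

8.173

w1 = Gv₀ = (7·3 + 0·(-3) + (-2)·3; 7·3 + 4·(-3) + (-5)·3; (-3)·3 + 7·(-3) + 5·3) = (15, -6, -15)
w2 = Gw1 = (7·15 + 0·(-6) + (-2)·(-15); 7·15 + 4·(-6) + (-5)·(-15); (-3)·15 + 7·(-6) + 5·(-15)) = (135, 156, -162)
Gw2 = (1269, 2379, -123)
w2·Gw2 = 135·1269 + 156·2379 + (-162)·(-123) = 562365; w2·w2 = 135·135 + 156·156 + (-162)·(-162) = 68805
λ ≈ 562365/68805 = 8.173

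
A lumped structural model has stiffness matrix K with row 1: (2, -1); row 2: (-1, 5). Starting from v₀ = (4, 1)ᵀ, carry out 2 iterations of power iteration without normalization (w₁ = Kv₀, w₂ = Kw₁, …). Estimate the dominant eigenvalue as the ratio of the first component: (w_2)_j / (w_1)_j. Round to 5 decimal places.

w1 = Kv₀ = (7, 1)
w2 = Kw1 = (13, -2)
Ratio at component: 13 / 7 = 1.85714

1.85714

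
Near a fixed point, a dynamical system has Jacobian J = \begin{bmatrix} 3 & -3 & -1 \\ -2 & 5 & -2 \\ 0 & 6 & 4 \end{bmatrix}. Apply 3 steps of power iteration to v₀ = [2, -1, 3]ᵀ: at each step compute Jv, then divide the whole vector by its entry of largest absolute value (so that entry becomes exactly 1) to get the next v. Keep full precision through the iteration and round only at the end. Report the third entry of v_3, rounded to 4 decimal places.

Jv0 = (6.00000, -15.00000, 6.00000); divide by -15.00000 → v1 = (-0.40000, 1.00000, -0.40000)
Jv1 = (-3.80000, 6.60000, 4.40000); divide by 6.60000 → v2 = (-0.57576, 1.00000, 0.66667)
Jv2 = (-5.39394, 4.81818, 8.66667); divide by 8.66667 → v3 = (-0.62238, 0.55594, 1.00000)
Requested entry of v3: -858/-858 = 1.0000

1.0000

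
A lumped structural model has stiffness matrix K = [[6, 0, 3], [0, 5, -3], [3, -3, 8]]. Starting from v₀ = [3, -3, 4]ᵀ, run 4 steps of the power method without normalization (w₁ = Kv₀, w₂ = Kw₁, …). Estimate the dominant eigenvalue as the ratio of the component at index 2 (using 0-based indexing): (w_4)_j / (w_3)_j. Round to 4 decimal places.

λ ≈ 11.1955

w1 = Kv₀ = (30, -27, 50)
w2 = Kw1 = (330, -285, 571)
w3 = Kw2 = (3693, -3138, 6413)
w4 = Kw3 = (41397, -34929, 71797)
Ratio at component: 71797 / 6413 = 11.1955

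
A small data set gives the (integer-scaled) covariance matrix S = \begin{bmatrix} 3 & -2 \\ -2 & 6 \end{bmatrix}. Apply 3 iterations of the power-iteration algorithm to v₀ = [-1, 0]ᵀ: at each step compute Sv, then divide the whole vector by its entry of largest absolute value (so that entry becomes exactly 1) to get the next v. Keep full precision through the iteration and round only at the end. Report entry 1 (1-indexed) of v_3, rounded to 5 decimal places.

Sv0 = (-3.000000, 2.000000); divide by -3.000000 → v1 = (1.000000, -0.666667)
Sv1 = (4.333333, -6.000000); divide by -6.000000 → v2 = (-0.722222, 1.000000)
Sv2 = (-4.166667, 7.444444); divide by 7.444444 → v3 = (-0.559701, 1.000000)
Requested entry of v3: -75/134 = -0.55970

-0.55970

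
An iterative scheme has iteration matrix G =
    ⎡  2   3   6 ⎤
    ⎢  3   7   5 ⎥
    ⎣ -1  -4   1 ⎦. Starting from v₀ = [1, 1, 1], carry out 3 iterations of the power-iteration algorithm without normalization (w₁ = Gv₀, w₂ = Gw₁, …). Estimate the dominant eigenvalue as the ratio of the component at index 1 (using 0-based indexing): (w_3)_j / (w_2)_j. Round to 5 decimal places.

w1 = Gv₀ = (2·1 + 3·1 + 6·1; 3·1 + 7·1 + 5·1; (-1)·1 + (-4)·1 + 1·1) = (11, 15, -4)
w2 = Gw1 = (2·11 + 3·15 + 6·(-4); 3·11 + 7·15 + 5·(-4); (-1)·11 + (-4)·15 + 1·(-4)) = (43, 118, -75)
w3 = Gw2 = (-10, 580, -590)
Ratio at component: 580 / 118 = 4.91525

λ ≈ 4.91525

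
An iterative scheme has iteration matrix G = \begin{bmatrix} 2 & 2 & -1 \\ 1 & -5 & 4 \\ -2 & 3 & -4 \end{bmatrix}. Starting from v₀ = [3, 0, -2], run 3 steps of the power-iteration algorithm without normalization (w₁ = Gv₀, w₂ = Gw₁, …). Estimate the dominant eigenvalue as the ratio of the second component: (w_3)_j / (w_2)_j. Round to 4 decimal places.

-8.7073

w1 = Gv₀ = (8, -5, 2)
w2 = Gw1 = (4, 41, -39)
w3 = Gw2 = (129, -357, 271)
Ratio at component: -357 / 41 = -8.7073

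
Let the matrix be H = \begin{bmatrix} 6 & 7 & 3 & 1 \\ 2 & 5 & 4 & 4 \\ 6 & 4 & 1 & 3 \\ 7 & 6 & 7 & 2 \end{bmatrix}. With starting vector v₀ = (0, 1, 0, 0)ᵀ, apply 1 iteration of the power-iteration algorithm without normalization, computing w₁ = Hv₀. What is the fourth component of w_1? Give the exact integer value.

6

w1 = Hv₀ = (7, 5, 4, 6)
The requested component of w1 is 6.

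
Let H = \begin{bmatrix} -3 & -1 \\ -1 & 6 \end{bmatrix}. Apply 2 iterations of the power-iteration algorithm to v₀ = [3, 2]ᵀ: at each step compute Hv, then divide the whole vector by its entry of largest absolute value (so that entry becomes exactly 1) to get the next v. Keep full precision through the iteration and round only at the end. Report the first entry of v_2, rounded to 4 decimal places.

Hv0 = (-11.00000, 9.00000); divide by -11.00000 → v1 = (1.00000, -0.81818)
Hv1 = (-2.18182, -5.90909); divide by -5.90909 → v2 = (0.36923, 1.00000)
Requested entry of v2: 24/65 = 0.3692

0.3692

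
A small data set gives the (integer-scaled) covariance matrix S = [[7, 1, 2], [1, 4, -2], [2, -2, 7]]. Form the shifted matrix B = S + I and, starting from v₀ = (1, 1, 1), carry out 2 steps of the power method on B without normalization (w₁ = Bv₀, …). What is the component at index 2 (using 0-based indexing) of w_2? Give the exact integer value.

78

B = S + I has rows (8, 1, 2); (1, 5, -2); (2, -2, 8)
w1 = Bv₀ = (11, 4, 8)
w2 = Bw1 = (108, 15, 78)
Requested component of w2: 78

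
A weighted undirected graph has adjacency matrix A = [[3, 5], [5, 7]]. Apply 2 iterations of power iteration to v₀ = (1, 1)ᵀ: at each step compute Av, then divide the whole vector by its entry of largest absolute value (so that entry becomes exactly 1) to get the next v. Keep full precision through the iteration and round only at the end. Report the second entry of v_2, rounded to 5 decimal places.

1.00000

Av0 = (8.000000, 12.000000); divide by 12.000000 → v1 = (0.666667, 1.000000)
Av1 = (7.000000, 10.333333); divide by 10.333333 → v2 = (0.677419, 1.000000)
Requested entry of v2: 124/124 = 1.00000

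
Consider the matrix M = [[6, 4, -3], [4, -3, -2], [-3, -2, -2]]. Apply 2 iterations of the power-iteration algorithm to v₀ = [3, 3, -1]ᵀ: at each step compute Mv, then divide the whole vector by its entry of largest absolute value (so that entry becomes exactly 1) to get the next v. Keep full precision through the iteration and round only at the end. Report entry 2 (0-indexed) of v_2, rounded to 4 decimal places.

Mv0 = (33.00000, 5.00000, -13.00000); divide by 33.00000 → v1 = (1.00000, 0.15152, -0.39394)
Mv1 = (7.78788, 4.33333, -2.51515); divide by 7.78788 → v2 = (1.00000, 0.55642, -0.32296)
Requested entry of v2: -83/257 = -0.3230

-0.3230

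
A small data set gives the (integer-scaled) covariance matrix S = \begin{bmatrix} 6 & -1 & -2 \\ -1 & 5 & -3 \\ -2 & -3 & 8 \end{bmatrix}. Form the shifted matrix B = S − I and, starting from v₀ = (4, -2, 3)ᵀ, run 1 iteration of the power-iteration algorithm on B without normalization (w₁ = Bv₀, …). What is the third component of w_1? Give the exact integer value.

19

B = S − I has rows (5, -1, -2); (-1, 4, -3); (-2, -3, 7)
w1 = Bv₀ = (5·4 + (-1)·(-2) + (-2)·3; (-1)·4 + 4·(-2) + (-3)·3; (-2)·4 + (-3)·(-2) + 7·3) = (16, -21, 19)
Requested component of w1: 19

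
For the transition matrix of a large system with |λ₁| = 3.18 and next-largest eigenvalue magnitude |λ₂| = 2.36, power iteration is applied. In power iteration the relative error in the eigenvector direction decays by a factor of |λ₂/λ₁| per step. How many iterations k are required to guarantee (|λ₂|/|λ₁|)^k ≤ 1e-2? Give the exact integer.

16

|λ₂/λ₁| = 2.36/3.18 = 0.74214
Need k ≥ ln(1e-2) / ln(0.74214) = -4.6052 / -0.2982 ≈ 15.442
Smallest integer k satisfying the bound: 16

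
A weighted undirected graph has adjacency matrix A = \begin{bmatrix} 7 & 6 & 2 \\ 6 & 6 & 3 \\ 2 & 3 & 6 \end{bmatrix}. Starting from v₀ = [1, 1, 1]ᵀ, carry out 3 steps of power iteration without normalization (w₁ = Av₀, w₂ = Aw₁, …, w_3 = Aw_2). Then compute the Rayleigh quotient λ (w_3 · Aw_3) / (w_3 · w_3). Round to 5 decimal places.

14.05408

w1 = Av₀ = (15, 15, 11)
w2 = Aw1 = (217, 213, 141)
w3 = Aw2 = (3079, 3003, 1919)
Aw3 = (43409, 42249, 26681)
w3·Aw3 = 3079·43409 + 3003·42249 + 1919·26681 = 311730897; w3·w3 = 3079·3079 + 3003·3003 + 1919·1919 = 22180811
λ ≈ 311730897/22180811 = 14.05408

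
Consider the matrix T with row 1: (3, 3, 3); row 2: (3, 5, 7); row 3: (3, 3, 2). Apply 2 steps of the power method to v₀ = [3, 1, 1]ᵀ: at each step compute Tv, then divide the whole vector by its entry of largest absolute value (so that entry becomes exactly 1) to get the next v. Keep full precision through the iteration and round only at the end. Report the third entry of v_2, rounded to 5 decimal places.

0.54839

Tv0 = (15.000000, 21.000000, 14.000000); divide by 21.000000 → v1 = (0.714286, 1.000000, 0.666667)
Tv1 = (7.142857, 11.809524, 6.476190); divide by 11.809524 → v2 = (0.604839, 1.000000, 0.548387)
Requested entry of v2: 136/248 = 0.54839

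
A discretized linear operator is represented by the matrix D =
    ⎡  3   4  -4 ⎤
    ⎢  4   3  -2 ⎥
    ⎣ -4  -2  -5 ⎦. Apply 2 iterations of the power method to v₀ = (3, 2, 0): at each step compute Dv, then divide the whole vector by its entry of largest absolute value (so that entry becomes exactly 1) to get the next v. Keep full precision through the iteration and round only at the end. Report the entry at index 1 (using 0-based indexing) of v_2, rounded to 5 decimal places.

Dv0 = (17.000000, 18.000000, -16.000000); divide by 18.000000 → v1 = (0.944444, 1.000000, -0.888889)
Dv1 = (10.388889, 8.555556, -1.333333); divide by 10.388889 → v2 = (1.000000, 0.823529, -0.128342)
Requested entry of v2: 154/187 = 0.82353

0.82353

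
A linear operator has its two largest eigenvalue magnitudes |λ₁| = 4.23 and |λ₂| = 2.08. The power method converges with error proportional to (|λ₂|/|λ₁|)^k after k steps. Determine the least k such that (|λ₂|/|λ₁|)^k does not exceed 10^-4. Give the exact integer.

|λ₂/λ₁| = 2.08/4.23 = 0.49173
Need k ≥ ln(10^-4) / ln(0.49173) = -9.2103 / -0.7098 ≈ 12.975
Smallest integer k satisfying the bound: 13

13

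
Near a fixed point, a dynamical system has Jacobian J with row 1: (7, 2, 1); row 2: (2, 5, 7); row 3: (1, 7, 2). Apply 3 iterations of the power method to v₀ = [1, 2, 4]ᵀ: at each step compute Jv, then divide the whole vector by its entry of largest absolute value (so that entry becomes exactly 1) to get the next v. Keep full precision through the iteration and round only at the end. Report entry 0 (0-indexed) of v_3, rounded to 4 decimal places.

0.5420

Jv0 = (15.00000, 40.00000, 23.00000); divide by 40.00000 → v1 = (0.37500, 1.00000, 0.57500)
Jv1 = (5.20000, 9.77500, 8.52500); divide by 9.77500 → v2 = (0.53197, 1.00000, 0.87212)
Jv2 = (6.59591, 12.16880, 9.27621); divide by 12.16880 → v3 = (0.54203, 1.00000, 0.76230)
Requested entry of v3: 2579/4758 = 0.5420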